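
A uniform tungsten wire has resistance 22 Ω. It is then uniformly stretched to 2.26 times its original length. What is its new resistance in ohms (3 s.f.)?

112 Ω

Volume constant ⇒ A' = A/k with k = 2.26. R' = ρ(kL)/(A/k) = k²R.
R' = 5.108 × 22 = 112 Ω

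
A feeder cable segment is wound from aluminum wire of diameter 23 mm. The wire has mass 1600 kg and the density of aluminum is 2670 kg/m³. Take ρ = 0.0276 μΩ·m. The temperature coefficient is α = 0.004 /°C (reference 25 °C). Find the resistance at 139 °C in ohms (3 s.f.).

ρ = 0.0276 μΩ·m = 2.76×10^-8 Ω·m
A = π(d/2)² = π(1.1500e-02 m)² = 4.1548e-04 m²
L = m/(density·A) = 1600/(2670×4.1548e-04) = 1442 m
R = ρL/A = (2.76×10^-8)(1442)/(4.1548e-04) = 0.09581 Ω
R(139 °C) = 0.09581 × (1 + 0.004×114) = 0.140 Ω

0.140 Ω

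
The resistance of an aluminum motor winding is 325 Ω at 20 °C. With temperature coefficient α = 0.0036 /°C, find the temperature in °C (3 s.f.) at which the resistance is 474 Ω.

147 °C

R = R₀(1 + α(T − T₀)) ⇒ T = T₀ + (R/R₀ − 1)/α
T = 20 + (474/325 − 1)/0.0036 = 20 + (0.4585)/0.0036 = 147 °C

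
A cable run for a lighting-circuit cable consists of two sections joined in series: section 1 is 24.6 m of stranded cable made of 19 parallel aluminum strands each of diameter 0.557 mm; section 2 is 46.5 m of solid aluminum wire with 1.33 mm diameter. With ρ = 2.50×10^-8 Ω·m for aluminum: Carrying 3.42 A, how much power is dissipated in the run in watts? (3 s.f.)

Section 1: A_strand = π(2.7850e-04)² = 2.437e-07 m²; R₁ = ρL/(N·A_s) = (2.50×10^-8)(24.6)/(19×2.437e-07) = 0.1328 Ω
Section 2: A = π(d/2)² = π(6.6500e-04 m)² = 1.389e-06 m²
R₂ = (2.50×10^-8)(46.5)/(1.389e-06) = 0.8368 Ω
R = R₁ + R₂ = 0.9696 Ω
P = I²R = (3.42)² × 0.9696 = 11.3 W

11.3 W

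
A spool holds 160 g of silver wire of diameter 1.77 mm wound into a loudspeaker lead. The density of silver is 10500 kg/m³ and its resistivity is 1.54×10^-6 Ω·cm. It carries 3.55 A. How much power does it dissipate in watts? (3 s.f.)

ρ = 1.54×10^-6 Ω·cm = 1.54×10^-8 Ω·m
A = π(d/2)² = π(8.8500e-04 m)² = 2.4606e-06 m²
L = m/(density·A) = 0.16/(10500×2.4606e-06) = 6.193 m
R = ρL/A = (1.54×10^-8)(6.193)/(2.4606e-06) = 0.03876 Ω
P = I²R = (3.55)² × 0.03876 = 0.488 W

0.488 W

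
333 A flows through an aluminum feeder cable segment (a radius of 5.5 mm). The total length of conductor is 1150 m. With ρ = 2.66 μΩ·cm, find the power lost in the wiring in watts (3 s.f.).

ρ = 2.66 μΩ·cm = 2.66×10^-8 Ω·m
A = πr² = π(5.5000e-03 m)² = 9.503e-05 m²
R = ρL/A = (2.66×10^-8)(1150)/(9.503e-05) = 0.3219 Ω
P = I²R = (333)² × 0.3219 = 35700 W

35700 W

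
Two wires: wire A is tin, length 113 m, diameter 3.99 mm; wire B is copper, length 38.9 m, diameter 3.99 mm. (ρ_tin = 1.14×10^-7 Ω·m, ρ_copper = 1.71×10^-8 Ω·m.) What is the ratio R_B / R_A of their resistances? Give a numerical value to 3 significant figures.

0.0516

R ∝ ρL/d², so R_B/R_A = (ρ_B/ρ_A) × (L_B/L_A)
= (1.71×10^-8/1.14×10^-7) × (38.9/113) = 0.0516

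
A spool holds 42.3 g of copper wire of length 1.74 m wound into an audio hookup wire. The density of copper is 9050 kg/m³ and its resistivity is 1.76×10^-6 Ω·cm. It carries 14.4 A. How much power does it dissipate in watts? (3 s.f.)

2.36 W

ρ = 1.76×10^-6 Ω·cm = 1.76×10^-8 Ω·m
A = m/(density·L) = 0.0423/(9050×1.74) = 2.6862e-06 m²
R = ρL/A = (1.76×10^-8)(1.74)/(2.6862e-06) = 0.0114 Ω
P = I²R = (14.4)² × 0.0114 = 2.36 W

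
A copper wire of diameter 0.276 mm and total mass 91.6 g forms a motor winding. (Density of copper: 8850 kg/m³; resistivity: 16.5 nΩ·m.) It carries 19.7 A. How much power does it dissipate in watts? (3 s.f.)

18500 W

ρ = 16.5 nΩ·m = 1.65×10^-8 Ω·m
A = π(d/2)² = π(1.3800e-04 m)² = 5.9828e-08 m²
L = m/(density·A) = 0.0916/(8850×5.9828e-08) = 173 m
R = ρL/A = (1.65×10^-8)(173)/(5.9828e-08) = 47.71 Ω
P = I²R = (19.7)² × 47.71 = 18500 W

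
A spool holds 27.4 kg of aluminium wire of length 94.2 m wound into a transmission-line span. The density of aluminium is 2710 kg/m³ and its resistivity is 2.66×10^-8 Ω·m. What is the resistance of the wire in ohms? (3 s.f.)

0.0233 Ω

A = m/(density·L) = 27.4/(2710×94.2) = 1.0733e-04 m²
R = ρL/A = (2.66×10^-8)(94.2)/(1.0733e-04) = 0.0233 Ω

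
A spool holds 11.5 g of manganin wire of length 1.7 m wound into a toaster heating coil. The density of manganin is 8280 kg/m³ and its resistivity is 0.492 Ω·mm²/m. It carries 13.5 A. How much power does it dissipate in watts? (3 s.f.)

187 W

ρ = 0.492 Ω·mm²/m = 4.92×10^-7 Ω·m
A = m/(density·L) = 0.0115/(8280×1.7) = 8.1699e-07 m²
R = ρL/A = (4.92×10^-7)(1.7)/(8.1699e-07) = 1.024 Ω
P = I²R = (13.5)² × 1.024 = 187 W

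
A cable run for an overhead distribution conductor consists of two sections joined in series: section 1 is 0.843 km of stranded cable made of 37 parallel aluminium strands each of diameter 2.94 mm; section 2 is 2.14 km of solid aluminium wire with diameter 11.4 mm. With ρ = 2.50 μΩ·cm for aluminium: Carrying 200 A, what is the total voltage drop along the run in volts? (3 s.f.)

122 V

ρ = 2.50 μΩ·cm = 2.50×10^-8 Ω·m
Section 1: A_strand = π(1.4700e-03)² = 6.789e-06 m²; R₁ = ρL/(N·A_s) = (2.50×10^-8)(843)/(37×6.789e-06) = 0.0839 Ω
Section 2: A = π(d/2)² = π(5.7000e-03 m)² = 1.021e-04 m²
R₂ = (2.50×10^-8)(2140)/(1.021e-04) = 0.5241 Ω
R = R₁ + R₂ = 0.6081 Ω
V = IR = 200 × 0.6081 = 122 V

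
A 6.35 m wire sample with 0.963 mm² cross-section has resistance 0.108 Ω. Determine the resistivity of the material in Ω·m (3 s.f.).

1.64×10^-8 Ω·m

A = 0.963 mm² = 9.630e-07 m²
ρ = RA/L = (0.108)(9.630e-07)/(6.35) = 1.64×10^-8 Ω·m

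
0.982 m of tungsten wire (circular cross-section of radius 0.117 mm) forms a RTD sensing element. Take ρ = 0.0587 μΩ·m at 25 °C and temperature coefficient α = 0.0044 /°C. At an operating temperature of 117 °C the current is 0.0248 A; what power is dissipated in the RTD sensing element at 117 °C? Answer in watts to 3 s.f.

ρ = 0.0587 μΩ·m = 5.87×10^-8 Ω·m
A = πr² = π(1.1700e-04 m)² = 4.301e-08 m²
R₍25₎ = ρL/A = (5.87×10^-8)(0.982)/(4.301e-08) = 1.34 Ω
R₍117₎ = R₍25₎(1 + αΔT) = 1.34 × (1 + 0.0044×92) = 1.883 Ω
P = I²R = (0.0248)² × 1.883 = 0.00116 W

0.00116 W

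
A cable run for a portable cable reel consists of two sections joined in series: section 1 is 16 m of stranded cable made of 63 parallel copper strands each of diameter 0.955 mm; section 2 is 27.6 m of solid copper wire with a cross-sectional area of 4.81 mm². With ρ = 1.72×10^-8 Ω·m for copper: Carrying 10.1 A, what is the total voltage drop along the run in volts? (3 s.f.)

1.06 V

Section 1: A_strand = π(4.7750e-04)² = 7.163e-07 m²; R₁ = ρL/(N·A_s) = (1.72×10^-8)(16)/(63×7.163e-07) = 0.006098 Ω
Section 2: A = 4.81 mm² = 4.810e-06 m²
R₂ = (1.72×10^-8)(27.6)/(4.810e-06) = 0.09869 Ω
R = R₁ + R₂ = 0.1048 Ω
V = IR = 10.1 × 0.1048 = 1.06 V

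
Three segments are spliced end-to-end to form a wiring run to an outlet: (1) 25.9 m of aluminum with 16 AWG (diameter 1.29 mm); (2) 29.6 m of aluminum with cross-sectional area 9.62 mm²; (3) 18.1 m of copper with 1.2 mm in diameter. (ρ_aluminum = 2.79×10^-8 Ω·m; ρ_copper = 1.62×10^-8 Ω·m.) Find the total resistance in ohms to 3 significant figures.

0.898 Ω

Seg 1: A = π(1.29/2 mm)² = π(6.4500e-04 m)² = 1.307e-06 m²
R_1 = (2.79×10^-8)(25.9)/(1.307e-06) = 0.5529 Ω
Seg 2: A = 9.62 mm² = 9.620e-06 m²
R_2 = (2.79×10^-8)(29.6)/(9.620e-06) = 0.08585 Ω
Seg 3: A = π(d/2)² = π(6.0000e-04 m)² = 1.131e-06 m²
R_3 = (1.62×10^-8)(18.1)/(1.131e-06) = 0.2593 Ω
R_total = R_1 + R_2 + R_3 = 0.898 Ω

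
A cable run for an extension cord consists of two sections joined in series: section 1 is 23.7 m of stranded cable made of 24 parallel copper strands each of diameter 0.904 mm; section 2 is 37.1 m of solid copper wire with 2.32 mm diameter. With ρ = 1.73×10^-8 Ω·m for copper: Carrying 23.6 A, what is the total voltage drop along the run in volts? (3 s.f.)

4.21 V

Section 1: A_strand = π(4.5200e-04)² = 6.418e-07 m²; R₁ = ρL/(N·A_s) = (1.73×10^-8)(23.7)/(24×6.418e-07) = 0.02662 Ω
Section 2: A = π(d/2)² = π(1.1600e-03 m)² = 4.227e-06 m²
R₂ = (1.73×10^-8)(37.1)/(4.227e-06) = 0.1518 Ω
R = R₁ + R₂ = 0.1784 Ω
V = IR = 23.6 × 0.1784 = 4.21 V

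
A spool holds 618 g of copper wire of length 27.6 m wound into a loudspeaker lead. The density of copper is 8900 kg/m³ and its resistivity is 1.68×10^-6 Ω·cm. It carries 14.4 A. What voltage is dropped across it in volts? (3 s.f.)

ρ = 1.68×10^-6 Ω·cm = 1.68×10^-8 Ω·m
A = m/(density·L) = 0.618/(8900×27.6) = 2.5159e-06 m²
R = ρL/A = (1.68×10^-8)(27.6)/(2.5159e-06) = 0.1843 Ω
V = IR = 14.4 × 0.1843 = 2.65 V

2.65 V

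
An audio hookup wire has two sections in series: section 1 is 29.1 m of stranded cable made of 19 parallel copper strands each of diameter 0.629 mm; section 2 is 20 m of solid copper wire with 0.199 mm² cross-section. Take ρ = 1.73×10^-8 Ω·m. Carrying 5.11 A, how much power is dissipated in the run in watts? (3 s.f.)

Section 1: A_strand = π(3.1450e-04)² = 3.107e-07 m²; R₁ = ρL/(N·A_s) = (1.73×10^-8)(29.1)/(19×3.107e-07) = 0.08527 Ω
Section 2: A = 0.199 mm² = 1.990e-07 m²
R₂ = (1.73×10^-8)(20)/(1.990e-07) = 1.739 Ω
R = R₁ + R₂ = 1.824 Ω
P = I²R = (5.11)² × 1.824 = 47.6 W

47.6 W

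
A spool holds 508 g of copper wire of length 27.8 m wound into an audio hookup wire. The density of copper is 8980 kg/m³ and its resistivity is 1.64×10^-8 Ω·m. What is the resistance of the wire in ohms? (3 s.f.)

0.224 Ω

A = m/(density·L) = 0.508/(8980×27.8) = 2.0349e-06 m²
R = ρL/A = (1.64×10^-8)(27.8)/(2.0349e-06) = 0.224 Ω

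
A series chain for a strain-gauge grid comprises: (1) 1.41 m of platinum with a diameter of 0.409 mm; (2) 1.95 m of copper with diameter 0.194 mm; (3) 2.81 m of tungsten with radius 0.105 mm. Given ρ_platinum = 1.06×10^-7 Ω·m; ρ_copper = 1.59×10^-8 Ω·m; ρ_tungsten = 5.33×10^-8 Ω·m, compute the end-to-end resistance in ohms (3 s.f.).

6.51 Ω

Seg 1: A = π(d/2)² = π(2.0450e-04 m)² = 1.314e-07 m²
R_1 = (1.06×10^-7)(1.41)/(1.314e-07) = 1.138 Ω
Seg 2: A = π(d/2)² = π(9.7000e-05 m)² = 2.956e-08 m²
R_2 = (1.59×10^-8)(1.95)/(2.956e-08) = 1.049 Ω
Seg 3: A = πr² = π(1.0500e-04 m)² = 3.464e-08 m²
R_3 = (5.33×10^-8)(2.81)/(3.464e-08) = 4.324 Ω
R_total = R_1 + R_2 + R_3 = 6.51 Ω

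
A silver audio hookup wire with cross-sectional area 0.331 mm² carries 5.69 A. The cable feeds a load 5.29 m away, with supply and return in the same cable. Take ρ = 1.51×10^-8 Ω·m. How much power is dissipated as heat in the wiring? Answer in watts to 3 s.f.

A = 0.331 mm² = 3.310e-07 m²
Total conductor length (both ways) L = 2 × 5.29 = 10.58 m
R = ρL/A = (1.51×10^-8)(10.58)/(3.310e-07) = 0.4827 Ω
P = I²R = (5.69)² × 0.4827 = 15.6 W

15.6 W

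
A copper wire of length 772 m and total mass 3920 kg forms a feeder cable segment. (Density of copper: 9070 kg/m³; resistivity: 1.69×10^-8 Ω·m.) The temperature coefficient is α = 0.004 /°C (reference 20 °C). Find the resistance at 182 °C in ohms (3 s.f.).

0.0384 Ω

A = m/(density·L) = 3920/(9070×772) = 5.5984e-04 m²
R = ρL/A = (1.69×10^-8)(772)/(5.5984e-04) = 0.0233 Ω
R(182 °C) = 0.0233 × (1 + 0.004×162) = 0.0384 Ω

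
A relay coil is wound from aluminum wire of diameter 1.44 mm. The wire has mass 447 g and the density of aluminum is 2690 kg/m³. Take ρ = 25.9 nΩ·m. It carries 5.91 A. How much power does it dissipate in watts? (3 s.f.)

ρ = 25.9 nΩ·m = 2.59×10^-8 Ω·m
A = π(d/2)² = π(7.2000e-04 m)² = 1.6286e-06 m²
L = m/(density·A) = 0.447/(2690×1.6286e-06) = 102 m
R = ρL/A = (2.59×10^-8)(102)/(1.6286e-06) = 1.623 Ω
P = I²R = (5.91)² × 1.623 = 56.7 W

56.7 W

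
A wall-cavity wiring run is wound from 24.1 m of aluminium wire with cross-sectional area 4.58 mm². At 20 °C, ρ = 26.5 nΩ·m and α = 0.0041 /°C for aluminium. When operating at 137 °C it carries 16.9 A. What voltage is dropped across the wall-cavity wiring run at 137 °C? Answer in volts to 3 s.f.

ρ = 26.5 nΩ·m = 2.65×10^-8 Ω·m
A = 4.58 mm² = 4.580e-06 m²
R₍20₎ = ρL/A = (2.65×10^-8)(24.1)/(4.580e-06) = 0.1394 Ω
R₍137₎ = R₍20₎(1 + αΔT) = 0.1394 × (1 + 0.0041×117) = 0.2063 Ω
V = IR = 16.9 × 0.2063 = 3.49 V

3.49 V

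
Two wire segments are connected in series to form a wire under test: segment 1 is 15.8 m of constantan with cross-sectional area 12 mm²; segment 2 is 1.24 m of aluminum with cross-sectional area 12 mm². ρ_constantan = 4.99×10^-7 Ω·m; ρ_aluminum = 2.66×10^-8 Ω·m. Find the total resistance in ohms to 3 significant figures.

Segment 1: A = 12 mm² = 1.200e-05 m²
R₁ = ρL/A = (4.99×10^-7)(15.8)/(1.200e-05) = 0.657 Ω
R₂ = (2.66×10^-8)(1.24)/(1.200e-05) = 0.002749 Ω
R = R₁ + R₂ = 0.660 Ω

0.660 Ω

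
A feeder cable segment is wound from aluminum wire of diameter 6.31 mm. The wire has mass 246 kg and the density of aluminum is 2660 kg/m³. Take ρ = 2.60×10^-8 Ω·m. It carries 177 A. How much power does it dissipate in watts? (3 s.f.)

A = π(d/2)² = π(3.1550e-03 m)² = 3.1271e-05 m²
L = m/(density·A) = 246/(2660×3.1271e-05) = 2957 m
R = ρL/A = (2.60×10^-8)(2957)/(3.1271e-05) = 2.459 Ω
P = I²R = (177)² × 2.459 = 77000 W

77000 W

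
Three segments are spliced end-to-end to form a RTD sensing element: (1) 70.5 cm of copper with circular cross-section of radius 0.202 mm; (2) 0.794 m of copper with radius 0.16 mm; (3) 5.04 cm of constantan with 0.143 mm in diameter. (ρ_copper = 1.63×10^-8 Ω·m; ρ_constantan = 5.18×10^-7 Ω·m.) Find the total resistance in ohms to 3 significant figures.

1.88 Ω

Seg 1: A = πr² = π(2.0200e-04 m)² = 1.282e-07 m²
R_1 = (1.63×10^-8)(0.705)/(1.282e-07) = 0.08964 Ω
Seg 2: A = πr² = π(1.6000e-04 m)² = 8.042e-08 m²
R_2 = (1.63×10^-8)(0.794)/(8.042e-08) = 0.1609 Ω
Seg 3: A = π(d/2)² = π(7.1500e-05 m)² = 1.606e-08 m²
R_3 = (5.18×10^-7)(0.0504)/(1.606e-08) = 1.626 Ω
R_total = R_1 + R_2 + R_3 = 1.88 Ω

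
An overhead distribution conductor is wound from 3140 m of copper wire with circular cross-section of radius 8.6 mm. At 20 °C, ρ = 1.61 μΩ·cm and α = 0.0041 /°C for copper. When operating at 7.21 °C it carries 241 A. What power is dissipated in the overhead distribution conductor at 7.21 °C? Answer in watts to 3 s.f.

ρ = 1.61 μΩ·cm = 1.61×10^-8 Ω·m
A = πr² = π(8.6000e-03 m)² = 2.324e-04 m²
R₍20₎ = ρL/A = (1.61×10^-8)(3140)/(2.324e-04) = 0.2176 Ω
R₍7.21₎ = R₍20₎(1 + αΔT) = 0.2176 × (1 + 0.0041×-12.8) = 0.2062 Ω
P = I²R = (241)² × 0.2062 = 12000 W

12000 W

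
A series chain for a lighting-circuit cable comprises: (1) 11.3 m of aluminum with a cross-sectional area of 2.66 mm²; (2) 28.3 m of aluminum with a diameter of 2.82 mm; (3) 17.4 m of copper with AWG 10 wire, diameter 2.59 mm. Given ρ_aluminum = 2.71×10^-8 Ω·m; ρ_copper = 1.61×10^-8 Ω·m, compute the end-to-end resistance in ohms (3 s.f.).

Seg 1: A = 2.66 mm² = 2.660e-06 m²
R_1 = (2.71×10^-8)(11.3)/(2.660e-06) = 0.1151 Ω
Seg 2: A = π(d/2)² = π(1.4100e-03 m)² = 6.246e-06 m²
R_2 = (2.71×10^-8)(28.3)/(6.246e-06) = 0.1228 Ω
Seg 3: A = π(2.59/2 mm)² = π(1.2950e-03 m)² = 5.269e-06 m²
R_3 = (1.61×10^-8)(17.4)/(5.269e-06) = 0.05317 Ω
R_total = R_1 + R_2 + R_3 = 0.291 Ω

0.291 Ω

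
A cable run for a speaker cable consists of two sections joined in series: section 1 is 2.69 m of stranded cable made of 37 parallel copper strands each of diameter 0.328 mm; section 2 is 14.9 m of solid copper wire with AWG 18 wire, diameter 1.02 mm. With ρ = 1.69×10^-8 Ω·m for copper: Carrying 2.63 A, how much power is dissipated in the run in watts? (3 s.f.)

2.23 W

Section 1: A_strand = π(1.6400e-04)² = 8.450e-08 m²; R₁ = ρL/(N·A_s) = (1.69×10^-8)(2.69)/(37×8.450e-08) = 0.01454 Ω
Section 2: A = π(1.02/2 mm)² = π(5.1000e-04 m)² = 8.171e-07 m²
R₂ = (1.69×10^-8)(14.9)/(8.171e-07) = 0.3082 Ω
R = R₁ + R₂ = 0.3227 Ω
P = I²R = (2.63)² × 0.3227 = 2.23 W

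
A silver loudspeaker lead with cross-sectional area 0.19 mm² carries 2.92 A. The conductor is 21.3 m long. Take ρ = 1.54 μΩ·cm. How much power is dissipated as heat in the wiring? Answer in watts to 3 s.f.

14.7 W

ρ = 1.54 μΩ·cm = 1.54×10^-8 Ω·m
A = 0.19 mm² = 1.900e-07 m²
R = ρL/A = (1.54×10^-8)(21.3)/(1.900e-07) = 1.726 Ω
P = I²R = (2.92)² × 1.726 = 14.7 W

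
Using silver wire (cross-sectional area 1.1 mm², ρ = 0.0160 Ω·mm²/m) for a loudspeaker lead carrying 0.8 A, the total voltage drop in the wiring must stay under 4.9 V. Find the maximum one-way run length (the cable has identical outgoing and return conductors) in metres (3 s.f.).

211 m

ρ = 0.0160 Ω·mm²/m = 1.60×10^-8 Ω·m
A = 1.1 mm² = 1.100e-06 m²
L_max = V_max·A/(2·ρI) = (4.9)(1.100e-06)/(2×1.60×10^-8×0.8) = 211 m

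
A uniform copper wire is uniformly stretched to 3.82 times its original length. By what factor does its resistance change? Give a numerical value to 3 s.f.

Volume constant ⇒ A' = A/k with k = 3.82. R' = ρ(kL)/(A/k) = k²R.
Factor = 14.6

14.6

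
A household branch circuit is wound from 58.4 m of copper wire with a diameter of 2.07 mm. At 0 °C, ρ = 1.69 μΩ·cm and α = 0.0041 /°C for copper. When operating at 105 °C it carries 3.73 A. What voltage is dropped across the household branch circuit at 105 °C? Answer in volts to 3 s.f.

1.56 V

ρ = 1.69 μΩ·cm = 1.69×10^-8 Ω·m
A = π(d/2)² = π(1.0350e-03 m)² = 3.365e-06 m²
R₍0₎ = ρL/A = (1.69×10^-8)(58.4)/(3.365e-06) = 0.2933 Ω
R₍105₎ = R₍0₎(1 + αΔT) = 0.2933 × (1 + 0.0041×105) = 0.4195 Ω
V = IR = 3.73 × 0.4195 = 1.56 V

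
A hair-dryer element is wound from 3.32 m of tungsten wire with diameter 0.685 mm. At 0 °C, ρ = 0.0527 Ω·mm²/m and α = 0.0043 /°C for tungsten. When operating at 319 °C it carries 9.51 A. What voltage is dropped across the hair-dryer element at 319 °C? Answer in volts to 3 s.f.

10.7 V

ρ = 0.0527 Ω·mm²/m = 5.27×10^-8 Ω·m
A = π(d/2)² = π(3.4250e-04 m)² = 3.685e-07 m²
R₍0₎ = ρL/A = (5.27×10^-8)(3.32)/(3.685e-07) = 0.4748 Ω
R₍319₎ = R₍0₎(1 + αΔT) = 0.4748 × (1 + 0.0043×319) = 1.126 Ω
V = IR = 9.51 × 1.126 = 10.7 V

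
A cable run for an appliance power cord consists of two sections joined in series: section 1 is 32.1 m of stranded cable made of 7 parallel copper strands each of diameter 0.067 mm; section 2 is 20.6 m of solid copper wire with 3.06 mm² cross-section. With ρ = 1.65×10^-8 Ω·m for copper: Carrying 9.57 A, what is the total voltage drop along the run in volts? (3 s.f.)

Section 1: A_strand = π(3.3500e-05)² = 3.526e-09 m²; R₁ = ρL/(N·A_s) = (1.65×10^-8)(32.1)/(7×3.526e-09) = 21.46 Ω
Section 2: A = 3.06 mm² = 3.060e-06 m²
R₂ = (1.65×10^-8)(20.6)/(3.060e-06) = 0.1111 Ω
R = R₁ + R₂ = 21.57 Ω
V = IR = 9.57 × 21.57 = 206 V

206 V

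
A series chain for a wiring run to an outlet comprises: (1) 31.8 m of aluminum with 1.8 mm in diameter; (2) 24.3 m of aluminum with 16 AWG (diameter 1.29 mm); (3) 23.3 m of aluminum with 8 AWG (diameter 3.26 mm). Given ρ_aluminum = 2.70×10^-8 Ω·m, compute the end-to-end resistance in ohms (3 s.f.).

Seg 1: A = π(d/2)² = π(9.0000e-04 m)² = 2.545e-06 m²
R_1 = (2.70×10^-8)(31.8)/(2.545e-06) = 0.3374 Ω
Seg 2: A = π(1.29/2 mm)² = π(6.4500e-04 m)² = 1.307e-06 m²
R_2 = (2.70×10^-8)(24.3)/(1.307e-06) = 0.502 Ω
Seg 3: A = π(3.26/2 mm)² = π(1.6300e-03 m)² = 8.347e-06 m²
R_3 = (2.70×10^-8)(23.3)/(8.347e-06) = 0.07537 Ω
R_total = R_1 + R_2 + R_3 = 0.915 Ω

0.915 Ω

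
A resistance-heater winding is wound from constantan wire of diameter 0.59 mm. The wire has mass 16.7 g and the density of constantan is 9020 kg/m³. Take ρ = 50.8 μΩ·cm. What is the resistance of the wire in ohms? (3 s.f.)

ρ = 50.8 μΩ·cm = 5.08×10^-7 Ω·m
A = π(d/2)² = π(2.9500e-04 m)² = 2.7340e-07 m²
L = m/(density·A) = 0.0167/(9020×2.7340e-07) = 6.772 m
R = ρL/A = (5.08×10^-7)(6.772)/(2.7340e-07) = 12.6 Ω

12.6 Ω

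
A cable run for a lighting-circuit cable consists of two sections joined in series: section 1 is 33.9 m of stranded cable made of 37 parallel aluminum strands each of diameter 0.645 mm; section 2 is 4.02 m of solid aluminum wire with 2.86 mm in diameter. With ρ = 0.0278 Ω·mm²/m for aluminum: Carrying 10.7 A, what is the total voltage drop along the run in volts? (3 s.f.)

1.02 V

ρ = 0.0278 Ω·mm²/m = 2.78×10^-8 Ω·m
Section 1: A_strand = π(3.2250e-04)² = 3.267e-07 m²; R₁ = ρL/(N·A_s) = (2.78×10^-8)(33.9)/(37×3.267e-07) = 0.07795 Ω
Section 2: A = π(d/2)² = π(1.4300e-03 m)² = 6.424e-06 m²
R₂ = (2.78×10^-8)(4.02)/(6.424e-06) = 0.0174 Ω
R = R₁ + R₂ = 0.09535 Ω
V = IR = 10.7 × 0.09535 = 1.02 V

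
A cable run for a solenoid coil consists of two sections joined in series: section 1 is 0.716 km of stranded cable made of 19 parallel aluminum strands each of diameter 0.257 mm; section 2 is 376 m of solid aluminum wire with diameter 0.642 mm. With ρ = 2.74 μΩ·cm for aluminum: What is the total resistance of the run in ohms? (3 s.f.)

ρ = 2.74 μΩ·cm = 2.74×10^-8 Ω·m
Section 1: A_strand = π(1.2850e-04)² = 5.187e-08 m²; R₁ = ρL/(N·A_s) = (2.74×10^-8)(716)/(19×5.187e-08) = 19.9 Ω
Section 2: A = π(d/2)² = π(3.2100e-04 m)² = 3.237e-07 m²
R₂ = (2.74×10^-8)(376)/(3.237e-07) = 31.83 Ω
R = R₁ + R₂ = 51.7 Ω

51.7 Ω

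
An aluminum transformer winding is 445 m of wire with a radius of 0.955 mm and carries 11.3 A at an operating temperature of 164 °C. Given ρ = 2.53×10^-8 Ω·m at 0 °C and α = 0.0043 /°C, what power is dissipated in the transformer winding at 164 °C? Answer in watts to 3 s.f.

856 W

A = πr² = π(9.5500e-04 m)² = 2.865e-06 m²
R₍0₎ = ρL/A = (2.53×10^-8)(445)/(2.865e-06) = 3.929 Ω
R₍164₎ = R₍0₎(1 + αΔT) = 3.929 × (1 + 0.0043×164) = 6.7 Ω
P = I²R = (11.3)² × 6.7 = 856 W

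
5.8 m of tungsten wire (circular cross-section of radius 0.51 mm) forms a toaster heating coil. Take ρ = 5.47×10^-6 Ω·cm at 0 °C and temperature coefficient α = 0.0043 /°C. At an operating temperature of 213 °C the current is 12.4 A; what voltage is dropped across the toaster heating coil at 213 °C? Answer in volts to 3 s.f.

9.22 V

ρ = 5.47×10^-6 Ω·cm = 5.47×10^-8 Ω·m
A = πr² = π(5.1000e-04 m)² = 8.171e-07 m²
R₍0₎ = ρL/A = (5.47×10^-8)(5.8)/(8.171e-07) = 0.3883 Ω
R₍213₎ = R₍0₎(1 + αΔT) = 0.3883 × (1 + 0.0043×213) = 0.7439 Ω
V = IR = 12.4 × 0.7439 = 9.22 V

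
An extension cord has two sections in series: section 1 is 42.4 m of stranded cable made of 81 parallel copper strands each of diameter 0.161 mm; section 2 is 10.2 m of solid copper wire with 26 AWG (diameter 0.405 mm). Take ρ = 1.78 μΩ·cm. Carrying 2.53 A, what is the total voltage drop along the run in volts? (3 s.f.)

4.72 V

ρ = 1.78 μΩ·cm = 1.78×10^-8 Ω·m
Section 1: A_strand = π(8.0500e-05)² = 2.036e-08 m²; R₁ = ρL/(N·A_s) = (1.78×10^-8)(42.4)/(81×2.036e-08) = 0.4577 Ω
Section 2: A = π(0.405/2 mm)² = π(2.0250e-04 m)² = 1.288e-07 m²
R₂ = (1.78×10^-8)(10.2)/(1.288e-07) = 1.409 Ω
R = R₁ + R₂ = 1.867 Ω
V = IR = 2.53 × 1.867 = 4.72 V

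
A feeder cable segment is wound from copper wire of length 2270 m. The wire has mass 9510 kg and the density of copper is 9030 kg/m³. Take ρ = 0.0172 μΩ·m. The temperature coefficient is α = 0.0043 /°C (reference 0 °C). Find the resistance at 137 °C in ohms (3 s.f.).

ρ = 0.0172 μΩ·m = 1.72×10^-8 Ω·m
A = m/(density·L) = 9510/(9030×2270) = 4.6395e-04 m²
R = ρL/A = (1.72×10^-8)(2270)/(4.6395e-04) = 0.08416 Ω
R(137 °C) = 0.08416 × (1 + 0.0043×137) = 0.134 Ω

0.134 Ω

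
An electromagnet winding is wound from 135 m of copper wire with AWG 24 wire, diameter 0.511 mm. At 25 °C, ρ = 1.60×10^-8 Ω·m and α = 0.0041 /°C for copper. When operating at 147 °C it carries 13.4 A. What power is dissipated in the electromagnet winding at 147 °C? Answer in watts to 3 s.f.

A = π(0.511/2 mm)² = π(2.5550e-04 m)² = 2.051e-07 m²
R₍25₎ = ρL/A = (1.60×10^-8)(135)/(2.051e-07) = 10.53 Ω
R₍147₎ = R₍25₎(1 + αΔT) = 10.53 × (1 + 0.0041×122) = 15.8 Ω
P = I²R = (13.4)² × 15.8 = 2840 W

2840 W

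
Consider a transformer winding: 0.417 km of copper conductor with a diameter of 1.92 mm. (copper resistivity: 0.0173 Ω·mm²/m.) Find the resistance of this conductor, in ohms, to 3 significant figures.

2.49 Ω

ρ = 0.0173 Ω·mm²/m = 1.73×10^-8 Ω·m
A = π(d/2)² = π(9.6000e-04 m)² = 2.895e-06 m²
R = ρL/A = (1.73×10^-8)(417 m)/(2.895e-06 m²) = 2.49 Ω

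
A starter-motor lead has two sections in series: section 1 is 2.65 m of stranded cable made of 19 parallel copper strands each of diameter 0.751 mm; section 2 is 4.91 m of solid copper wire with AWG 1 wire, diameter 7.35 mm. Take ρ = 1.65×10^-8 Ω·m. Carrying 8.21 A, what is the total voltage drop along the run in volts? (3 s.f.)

Section 1: A_strand = π(3.7550e-04)² = 4.430e-07 m²; R₁ = ρL/(N·A_s) = (1.65×10^-8)(2.65)/(19×4.430e-07) = 0.005195 Ω
Section 2: A = π(7.35/2 mm)² = π(3.6750e-03 m)² = 4.243e-05 m²
R₂ = (1.65×10^-8)(4.91)/(4.243e-05) = 0.001909 Ω
R = R₁ + R₂ = 0.007105 Ω
V = IR = 8.21 × 0.007105 = 0.0583 V

0.0583 V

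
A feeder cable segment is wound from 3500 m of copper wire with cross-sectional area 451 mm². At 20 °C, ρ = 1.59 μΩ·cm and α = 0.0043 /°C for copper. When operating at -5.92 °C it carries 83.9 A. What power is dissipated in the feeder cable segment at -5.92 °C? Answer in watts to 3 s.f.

ρ = 1.59 μΩ·cm = 1.59×10^-8 Ω·m
A = 451 mm² = 4.510e-04 m²
R₍20₎ = ρL/A = (1.59×10^-8)(3500)/(4.510e-04) = 0.1234 Ω
R₍-5.92₎ = R₍20₎(1 + αΔT) = 0.1234 × (1 + 0.0043×-25.9) = 0.1096 Ω
P = I²R = (83.9)² × 0.1096 = 772 W

772 W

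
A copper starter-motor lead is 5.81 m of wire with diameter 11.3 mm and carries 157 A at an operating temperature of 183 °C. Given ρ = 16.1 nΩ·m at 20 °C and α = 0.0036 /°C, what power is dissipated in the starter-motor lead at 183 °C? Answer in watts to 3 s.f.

ρ = 16.1 nΩ·m = 1.61×10^-8 Ω·m
A = π(d/2)² = π(5.6500e-03 m)² = 1.003e-04 m²
R₍20₎ = ρL/A = (1.61×10^-8)(5.81)/(1.003e-04) = 9.327×10^-4 Ω
R₍183₎ = R₍20₎(1 + αΔT) = 9.327×10^-4 × (1 + 0.0036×163) = 0.00148 Ω
P = I²R = (157)² × 0.00148 = 36.5 W

36.5 W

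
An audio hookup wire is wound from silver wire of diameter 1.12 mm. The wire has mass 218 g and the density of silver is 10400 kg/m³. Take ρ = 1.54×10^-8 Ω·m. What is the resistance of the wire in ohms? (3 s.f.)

A = π(d/2)² = π(5.6000e-04 m)² = 9.8520e-07 m²
L = m/(density·A) = 0.218/(10400×9.8520e-07) = 21.28 m
R = ρL/A = (1.54×10^-8)(21.28)/(9.8520e-07) = 0.333 Ω

0.333 Ω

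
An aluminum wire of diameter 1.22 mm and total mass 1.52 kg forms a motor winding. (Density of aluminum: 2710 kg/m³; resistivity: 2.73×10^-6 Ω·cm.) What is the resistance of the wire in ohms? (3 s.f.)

ρ = 2.73×10^-6 Ω·cm = 2.73×10^-8 Ω·m
A = π(d/2)² = π(6.1000e-04 m)² = 1.1690e-06 m²
L = m/(density·A) = 1.52/(2710×1.1690e-06) = 479.8 m
R = ρL/A = (2.73×10^-8)(479.8)/(1.1690e-06) = 11.2 Ω

11.2 Ω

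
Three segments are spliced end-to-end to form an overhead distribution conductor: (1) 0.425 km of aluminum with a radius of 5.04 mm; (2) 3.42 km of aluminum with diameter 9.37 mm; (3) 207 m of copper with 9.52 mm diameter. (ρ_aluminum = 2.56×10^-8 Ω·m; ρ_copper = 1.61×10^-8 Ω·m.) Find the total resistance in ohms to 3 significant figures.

1.45 Ω

Seg 1: A = πr² = π(5.0400e-03 m)² = 7.980e-05 m²
R_1 = (2.56×10^-8)(425)/(7.980e-05) = 0.1363 Ω
Seg 2: A = π(d/2)² = π(4.6850e-03 m)² = 6.896e-05 m²
R_2 = (2.56×10^-8)(3420)/(6.896e-05) = 1.27 Ω
Seg 3: A = π(d/2)² = π(4.7600e-03 m)² = 7.118e-05 m²
R_3 = (1.61×10^-8)(207)/(7.118e-05) = 0.04682 Ω
R_total = R_1 + R_2 + R_3 = 1.45 Ω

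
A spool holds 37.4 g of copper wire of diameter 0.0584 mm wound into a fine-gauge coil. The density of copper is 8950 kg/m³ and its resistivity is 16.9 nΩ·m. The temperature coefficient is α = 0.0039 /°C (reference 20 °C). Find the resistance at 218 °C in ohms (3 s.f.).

17400 Ω

ρ = 16.9 nΩ·m = 1.69×10^-8 Ω·m
A = π(d/2)² = π(2.9200e-05 m)² = 2.6786e-09 m²
L = m/(density·A) = 0.0374/(8950×2.6786e-09) = 1560 m
R = ρL/A = (1.69×10^-8)(1560)/(2.6786e-09) = 9842 Ω
R(218 °C) = 9842 × (1 + 0.0039×198) = 17400 Ω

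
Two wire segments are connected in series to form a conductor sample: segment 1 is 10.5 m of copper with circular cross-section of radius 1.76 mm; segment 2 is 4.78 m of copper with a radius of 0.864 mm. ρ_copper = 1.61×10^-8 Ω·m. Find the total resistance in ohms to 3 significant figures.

0.0502 Ω

Segment 1: A = πr² = π(1.7600e-03 m)² = 9.731e-06 m²
R₁ = ρL/A = (1.61×10^-8)(10.5)/(9.731e-06) = 0.01737 Ω
Segment 2: A = πr² = π(8.6400e-04 m)² = 2.345e-06 m²
R₂ = (1.61×10^-8)(4.78)/(2.345e-06) = 0.03282 Ω
R = R₁ + R₂ = 0.0502 Ω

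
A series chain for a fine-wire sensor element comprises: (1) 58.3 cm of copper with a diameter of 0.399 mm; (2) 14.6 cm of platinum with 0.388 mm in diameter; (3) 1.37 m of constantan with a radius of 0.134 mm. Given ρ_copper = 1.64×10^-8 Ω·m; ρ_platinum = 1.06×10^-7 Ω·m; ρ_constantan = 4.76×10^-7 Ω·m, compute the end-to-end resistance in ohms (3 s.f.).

11.8 Ω

Seg 1: A = π(d/2)² = π(1.9950e-04 m)² = 1.250e-07 m²
R_1 = (1.64×10^-8)(0.583)/(1.250e-07) = 0.07647 Ω
Seg 2: A = π(d/2)² = π(1.9400e-04 m)² = 1.182e-07 m²
R_2 = (1.06×10^-7)(0.146)/(1.182e-07) = 0.1309 Ω
Seg 3: A = πr² = π(1.3400e-04 m)² = 5.641e-08 m²
R_3 = (4.76×10^-7)(1.37)/(5.641e-08) = 11.56 Ω
R_total = R_1 + R_2 + R_3 = 11.8 Ω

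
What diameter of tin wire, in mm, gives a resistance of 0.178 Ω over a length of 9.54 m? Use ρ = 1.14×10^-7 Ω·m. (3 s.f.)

2.79 mm

A = ρL/R = (1.14×10^-7)(9.54)/(0.178) = 6.110e-06 m²
d = 2√(A/π) = 2.789e-03 m = 2.79 mm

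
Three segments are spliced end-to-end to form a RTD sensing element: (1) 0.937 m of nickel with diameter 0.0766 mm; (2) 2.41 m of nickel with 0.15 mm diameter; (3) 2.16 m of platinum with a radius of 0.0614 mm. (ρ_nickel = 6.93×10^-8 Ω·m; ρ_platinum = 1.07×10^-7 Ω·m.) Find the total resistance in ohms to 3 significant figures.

43.1 Ω

Seg 1: A = π(d/2)² = π(3.8300e-05 m)² = 4.608e-09 m²
R_1 = (6.93×10^-8)(0.937)/(4.608e-09) = 14.09 Ω
Seg 2: A = π(d/2)² = π(7.5000e-05 m)² = 1.767e-08 m²
R_2 = (6.93×10^-8)(2.41)/(1.767e-08) = 9.451 Ω
Seg 3: A = πr² = π(6.1400e-05 m)² = 1.184e-08 m²
R_3 = (1.07×10^-7)(2.16)/(1.184e-08) = 19.51 Ω
R_total = R_1 + R_2 + R_3 = 43.1 Ω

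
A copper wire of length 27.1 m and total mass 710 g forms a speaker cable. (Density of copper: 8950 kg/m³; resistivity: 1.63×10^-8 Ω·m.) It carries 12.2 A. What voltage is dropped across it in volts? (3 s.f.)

1.84 V

A = m/(density·L) = 0.71/(8950×27.1) = 2.9273e-06 m²
R = ρL/A = (1.63×10^-8)(27.1)/(2.9273e-06) = 0.1509 Ω
V = IR = 12.2 × 0.1509 = 1.84 V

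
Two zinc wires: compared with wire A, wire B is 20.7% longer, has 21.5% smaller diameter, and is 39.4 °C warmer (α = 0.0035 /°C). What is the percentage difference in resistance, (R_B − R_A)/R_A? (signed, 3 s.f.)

123%

R ∝ ρL/d² with ρ ∝ (1+αΔT), so R_B/R_A = (1 + 20.7/100) × (1 − 21.5/100)⁻² × (1 + 0.0035×39.4)
= 1.207 × 1.623 × 1.138 = 2.229
(R_B − R_A)/R_A = 2.229 − 1 = 123%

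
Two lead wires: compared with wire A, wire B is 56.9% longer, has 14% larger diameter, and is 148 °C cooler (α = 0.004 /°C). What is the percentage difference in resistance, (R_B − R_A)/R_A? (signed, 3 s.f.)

-50.7%

R ∝ ρL/d² with ρ ∝ (1+αΔT), so R_B/R_A = (1 + 56.9/100) × (1 + 14/100)⁻² × (1 − 0.004×148)
= 1.569 × 0.7695 × 0.408 = 0.4926
(R_B − R_A)/R_A = 0.4926 − 1 = -50.7%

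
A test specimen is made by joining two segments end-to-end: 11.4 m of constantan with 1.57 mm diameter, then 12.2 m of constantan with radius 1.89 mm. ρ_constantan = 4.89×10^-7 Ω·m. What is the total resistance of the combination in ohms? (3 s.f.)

3.41 Ω

Segment 1: A = π(d/2)² = π(7.8500e-04 m)² = 1.936e-06 m²
R₁ = ρL/A = (4.89×10^-7)(11.4)/(1.936e-06) = 2.88 Ω
Segment 2: A = πr² = π(1.8900e-03 m)² = 1.122e-05 m²
R₂ = (4.89×10^-7)(12.2)/(1.122e-05) = 0.5316 Ω
R = R₁ + R₂ = 3.41 Ω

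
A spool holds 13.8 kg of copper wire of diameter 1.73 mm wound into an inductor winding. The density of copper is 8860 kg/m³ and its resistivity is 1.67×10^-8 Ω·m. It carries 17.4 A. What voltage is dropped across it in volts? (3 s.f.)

A = π(d/2)² = π(8.6500e-04 m)² = 2.3506e-06 m²
L = m/(density·A) = 13.8/(8860×2.3506e-06) = 662.6 m
R = ρL/A = (1.67×10^-8)(662.6)/(2.3506e-06) = 4.708 Ω
V = IR = 17.4 × 4.708 = 81.9 V

81.9 V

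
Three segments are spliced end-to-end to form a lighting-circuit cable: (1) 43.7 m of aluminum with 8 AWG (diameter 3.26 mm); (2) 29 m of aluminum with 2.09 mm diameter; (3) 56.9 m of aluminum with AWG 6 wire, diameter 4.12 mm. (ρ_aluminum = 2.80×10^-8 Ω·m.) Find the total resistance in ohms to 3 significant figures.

0.503 Ω

Seg 1: A = π(3.26/2 mm)² = π(1.6300e-03 m)² = 8.347e-06 m²
R_1 = (2.80×10^-8)(43.7)/(8.347e-06) = 0.1466 Ω
Seg 2: A = π(d/2)² = π(1.0450e-03 m)² = 3.431e-06 m²
R_2 = (2.80×10^-8)(29)/(3.431e-06) = 0.2367 Ω
Seg 3: A = π(4.12/2 mm)² = π(2.0600e-03 m)² = 1.333e-05 m²
R_3 = (2.80×10^-8)(56.9)/(1.333e-05) = 0.1195 Ω
R_total = R_1 + R_2 + R_3 = 0.503 Ω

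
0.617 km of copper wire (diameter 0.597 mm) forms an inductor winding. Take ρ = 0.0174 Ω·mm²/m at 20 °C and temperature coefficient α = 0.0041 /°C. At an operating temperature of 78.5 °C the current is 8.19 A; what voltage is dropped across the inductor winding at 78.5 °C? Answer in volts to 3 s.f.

ρ = 0.0174 Ω·mm²/m = 1.74×10^-8 Ω·m
A = π(d/2)² = π(2.9850e-04 m)² = 2.799e-07 m²
R₍20₎ = ρL/A = (1.74×10^-8)(617)/(2.799e-07) = 38.35 Ω
R₍78.5₎ = R₍20₎(1 + αΔT) = 38.35 × (1 + 0.0041×58.5) = 47.55 Ω
V = IR = 8.19 × 47.55 = 389 V

389 V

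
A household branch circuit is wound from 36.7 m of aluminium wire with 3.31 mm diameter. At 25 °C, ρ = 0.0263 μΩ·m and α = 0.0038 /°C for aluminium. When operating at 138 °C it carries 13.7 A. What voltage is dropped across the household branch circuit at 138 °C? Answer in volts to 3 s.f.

ρ = 0.0263 μΩ·m = 2.63×10^-8 Ω·m
A = π(d/2)² = π(1.6550e-03 m)² = 8.605e-06 m²
R₍25₎ = ρL/A = (2.63×10^-8)(36.7)/(8.605e-06) = 0.1122 Ω
R₍138₎ = R₍25₎(1 + αΔT) = 0.1122 × (1 + 0.0038×113) = 0.1603 Ω
V = IR = 13.7 × 0.1603 = 2.20 V

2.20 V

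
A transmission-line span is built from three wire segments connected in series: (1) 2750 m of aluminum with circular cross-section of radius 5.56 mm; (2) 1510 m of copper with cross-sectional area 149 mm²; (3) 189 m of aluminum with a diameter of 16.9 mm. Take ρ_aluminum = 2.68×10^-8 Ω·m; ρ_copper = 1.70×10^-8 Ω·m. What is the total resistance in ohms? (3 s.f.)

Seg 1: A = πr² = π(5.5600e-03 m)² = 9.712e-05 m²
R_1 = (2.68×10^-8)(2750)/(9.712e-05) = 0.7589 Ω
Seg 2: A = 149 mm² = 1.490e-04 m²
R_2 = (1.70×10^-8)(1510)/(1.490e-04) = 0.1723 Ω
Seg 3: A = π(d/2)² = π(8.4500e-03 m)² = 2.243e-04 m²
R_3 = (2.68×10^-8)(189)/(2.243e-04) = 0.02258 Ω
R_total = R_1 + R_2 + R_3 = 0.954 Ω

0.954 Ω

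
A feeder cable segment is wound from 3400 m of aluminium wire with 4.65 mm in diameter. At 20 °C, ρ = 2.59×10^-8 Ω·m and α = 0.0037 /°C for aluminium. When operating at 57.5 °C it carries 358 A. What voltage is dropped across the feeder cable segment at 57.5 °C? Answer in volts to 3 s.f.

A = π(d/2)² = π(2.3250e-03 m)² = 1.698e-05 m²
R₍20₎ = ρL/A = (2.59×10^-8)(3400)/(1.698e-05) = 5.185 Ω
R₍57.5₎ = R₍20₎(1 + αΔT) = 5.185 × (1 + 0.0037×37.5) = 5.905 Ω
V = IR = 358 × 5.905 = 2110 V

2110 V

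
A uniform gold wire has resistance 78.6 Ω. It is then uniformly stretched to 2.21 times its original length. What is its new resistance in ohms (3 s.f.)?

Volume constant ⇒ A' = A/k with k = 2.21. R' = ρ(kL)/(A/k) = k²R.
R' = 4.884 × 78.6 = 384 Ω

384 Ω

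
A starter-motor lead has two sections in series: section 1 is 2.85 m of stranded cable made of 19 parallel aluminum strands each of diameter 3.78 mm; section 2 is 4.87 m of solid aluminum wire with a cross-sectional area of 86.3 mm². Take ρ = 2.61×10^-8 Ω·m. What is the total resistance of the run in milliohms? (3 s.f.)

Section 1: A_strand = π(1.8900e-03)² = 1.122e-05 m²; R₁ = ρL/(N·A_s) = (2.61×10^-8)(2.85)/(19×1.122e-05) = 3.489×10^-4 Ω
Section 2: A = 86.3 mm² = 8.630e-05 m²
R₂ = (2.61×10^-8)(4.87)/(8.630e-05) = 0.001473 Ω
R = R₁ + R₂ = 1.82 mΩ

1.82 mΩ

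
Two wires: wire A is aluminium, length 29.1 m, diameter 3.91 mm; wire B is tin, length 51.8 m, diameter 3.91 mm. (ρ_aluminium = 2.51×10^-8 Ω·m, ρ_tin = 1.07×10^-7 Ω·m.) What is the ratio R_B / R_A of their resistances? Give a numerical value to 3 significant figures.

7.59

R ∝ ρL/d², so R_B/R_A = (ρ_B/ρ_A) × (L_B/L_A)
= (1.07×10^-7/2.51×10^-8) × (51.8/29.1) = 7.59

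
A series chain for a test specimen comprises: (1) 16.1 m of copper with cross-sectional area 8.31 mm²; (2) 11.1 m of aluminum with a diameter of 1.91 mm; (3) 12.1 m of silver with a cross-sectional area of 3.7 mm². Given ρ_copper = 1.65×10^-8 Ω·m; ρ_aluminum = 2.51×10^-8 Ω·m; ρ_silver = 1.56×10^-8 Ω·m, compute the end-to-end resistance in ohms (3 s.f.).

0.180 Ω

Seg 1: A = 8.31 mm² = 8.310e-06 m²
R_1 = (1.65×10^-8)(16.1)/(8.310e-06) = 0.03197 Ω
Seg 2: A = π(d/2)² = π(9.5500e-04 m)² = 2.865e-06 m²
R_2 = (2.51×10^-8)(11.1)/(2.865e-06) = 0.09724 Ω
Seg 3: A = 3.7 mm² = 3.700e-06 m²
R_3 = (1.56×10^-8)(12.1)/(3.700e-06) = 0.05102 Ω
R_total = R_1 + R_2 + R_3 = 0.180 Ω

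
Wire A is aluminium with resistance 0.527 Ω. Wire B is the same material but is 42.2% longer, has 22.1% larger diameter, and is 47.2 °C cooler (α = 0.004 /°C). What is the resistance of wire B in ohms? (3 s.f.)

0.408 Ω

R ∝ ρL/d² with ρ ∝ (1+αΔT), so R_B/R_A = (1 + 42.2/100) × (1 + 22.1/100)⁻² × (1 − 0.004×47.2)
= 1.422 × 0.6708 × 0.8112 = 0.7737
R_B = 0.7737 × 0.527 = 0.408 Ω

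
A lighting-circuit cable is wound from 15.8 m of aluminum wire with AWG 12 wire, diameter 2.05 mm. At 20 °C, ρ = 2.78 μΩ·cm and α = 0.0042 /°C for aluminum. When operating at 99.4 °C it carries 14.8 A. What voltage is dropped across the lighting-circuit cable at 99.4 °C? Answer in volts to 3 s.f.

ρ = 2.78 μΩ·cm = 2.78×10^-8 Ω·m
A = π(2.05/2 mm)² = π(1.0250e-03 m)² = 3.301e-06 m²
R₍20₎ = ρL/A = (2.78×10^-8)(15.8)/(3.301e-06) = 0.1331 Ω
R₍99.4₎ = R₍20₎(1 + αΔT) = 0.1331 × (1 + 0.0042×79.4) = 0.1775 Ω
V = IR = 14.8 × 0.1775 = 2.63 V

2.63 V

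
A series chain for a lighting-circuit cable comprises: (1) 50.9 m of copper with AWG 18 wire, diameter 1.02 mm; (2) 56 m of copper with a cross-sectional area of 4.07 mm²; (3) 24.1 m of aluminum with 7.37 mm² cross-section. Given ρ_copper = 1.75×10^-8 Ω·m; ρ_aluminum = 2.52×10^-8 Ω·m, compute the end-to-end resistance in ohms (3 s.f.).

1.41 Ω

Seg 1: A = π(1.02/2 mm)² = π(5.1000e-04 m)² = 8.171e-07 m²
R_1 = (1.75×10^-8)(50.9)/(8.171e-07) = 1.09 Ω
Seg 2: A = 4.07 mm² = 4.070e-06 m²
R_2 = (1.75×10^-8)(56)/(4.070e-06) = 0.2408 Ω
Seg 3: A = 7.37 mm² = 7.370e-06 m²
R_3 = (2.52×10^-8)(24.1)/(7.370e-06) = 0.0824 Ω
R_total = R_1 + R_2 + R_3 = 1.41 Ω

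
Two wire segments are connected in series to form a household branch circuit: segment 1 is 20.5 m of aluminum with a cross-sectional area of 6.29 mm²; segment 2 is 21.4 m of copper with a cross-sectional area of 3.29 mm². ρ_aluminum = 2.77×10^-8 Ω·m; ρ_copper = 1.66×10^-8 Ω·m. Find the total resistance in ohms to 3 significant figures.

Segment 1: A = 6.29 mm² = 6.290e-06 m²
R₁ = ρL/A = (2.77×10^-8)(20.5)/(6.290e-06) = 0.09028 Ω
Segment 2: A = 3.29 mm² = 3.290e-06 m²
R₂ = (1.66×10^-8)(21.4)/(3.290e-06) = 0.108 Ω
R = R₁ + R₂ = 0.198 Ω

0.198 Ω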